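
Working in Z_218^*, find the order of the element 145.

ord(145) | φ(218) = φ(2)·φ(109) = 1·108 = 108 = 2^2 · 3^3.
Divisors of 108: 1, 2, 3, 4, 6, 9, 12, 18, 27, 36, 54, 108.
Evaluate successive powers at the divisors of 108:
145^1 ≡ 145
145^2 ≡ 97
145^3 ≡ 113
145^4 ≡ 35
145^6 ≡ 125
145^9 ≡ 173
145^12 ≡ 147
145^18 ≡ 63
145^27 ≡ 217
145^36 ≡ 45
145^54 ≡ 1
Hence ord(145) = 54.

54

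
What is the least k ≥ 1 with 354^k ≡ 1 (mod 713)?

330

Since 354 ∈ (Z/713Z)^×, its order divides φ(713) = φ(23·31) = (23−1)·(31−1) = 22·30 = 660 = 2^2 · 3 · 5 · 11.
Divisors of 660: 1, 2, 3, 4, 5, 6, 10, 11, 12, 15, 20, 22, 30, 33, 44, 55, 60, 66, 110, 132, 165, 220, 330, 660.
Compute 354^d (mod 713) for the divisors d until we hit 1:
354^1 ≡ 354 (mod 713)
354^2 ≡ 541 (mod 713)
354^3 ≡ 430 (mod 713)
354^4 ≡ 351 (mod 713)
354^5 ≡ 192 (mod 713)
354^6 ≡ 233 (mod 713)
354^10 ≡ 501 (mod 713)
354^11 ≡ 530 (mod 713)
354^12 ≡ 101 (mod 713)
354^15 ≡ 650 (mod 713)
354^20 ≡ 25 (mod 713)
354^22 ≡ 691 (mod 713)
354^30 ≡ 404 (mod 713)
354^33 ≡ 461 (mod 713)
354^44 ≡ 484 (mod 713)
354^55 ≡ 553 (mod 713)
354^60 ≡ 652 (mod 713)
354^66 ≡ 47 (mod 713)
354^110 ≡ 645 (mod 713)
354^132 ≡ 70 (mod 713)
354^165 ≡ 185 (mod 713)
354^220 ≡ 346 (mod 713)
354^330 ≡ 1 (mod 713) ✓
So ord_713(354) = 330.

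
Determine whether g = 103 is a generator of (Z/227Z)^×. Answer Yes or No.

φ(227) = 227 − 1 = 226 = 2 · 113.
An element g generates (Z/227Z)^× iff g^(226/q) ≢ 1 (mod 227) for each prime q ∈ {2, 113}.
103^113 ≡ 1 (mod 227)  [q = 2: ≡ 1 ✗]
103^2 ≡ 167 (mod 227)  [q = 113: ≢ 1 ✓]
103^113 ≡ 1 shows ord(103) | 113, strictly less than φ(227); not a primitive root.

No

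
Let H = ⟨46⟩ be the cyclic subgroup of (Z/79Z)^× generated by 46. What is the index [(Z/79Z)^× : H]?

ord(46) | φ(79) = 79 − 1 = 78 = 2 · 3 · 13.
Divisors of 78: 1, 2, 3, 6, 13, 26, 39, 78.
Test each divisor d:
46^1 ≡ 46
46^2 ≡ 62
46^3 ≡ 8
46^6 ≡ 64
46^13 ≡ 1
So ord_79(46) = 13, hence |⟨46⟩| = 13.
[(Z/79Z)^× : ⟨46⟩] = 78/13 = 6.

6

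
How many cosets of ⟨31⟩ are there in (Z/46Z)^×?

Since 31 ∈ (Z/46Z)^×, its order divides φ(46) = φ(2)·φ(23) = 1·22 = 22 = 2 · 11.
Divisors of 22: 1, 2, 11, 22.
Evaluate successive powers at the divisors of 22:
31^1 ≡ 31 (mod 46)
31^2 ≡ 41 (mod 46)
31^11 ≡ 1 (mod 46) ✓
Thus |⟨31⟩| = ord(31) = 11.
The index is φ(46) / ord(31) = 22 / 11 = 2.

2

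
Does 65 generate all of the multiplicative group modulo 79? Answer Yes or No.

No

φ(79) = 79 − 1 = 78 = 2 · 3 · 13.
It suffices to check that the order of 65 is not a proper divisor of 78: compute 65^(78/q) for q ∈ {2, 3, 13}.
65^39 ≡ 1 (mod 79)  [q = 2: ≡ 1 ✗]
65^26 ≡ 1 (mod 79)  [q = 3: ≡ 1 ✗]
65^6 ≡ 46 (mod 79)  [q = 13: ≢ 1 ✓]
Since 65^39 ≡ 1, the order of 65 divides 39 < 78, so 65 is not a primitive root.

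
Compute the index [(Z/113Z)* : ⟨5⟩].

Since 5 ∈ (Z/113Z)^×, its order divides φ(113) = 113 − 1 = 112 = 2^4 · 7.
Divisors of 112: 1, 2, 4, 7, 8, 14, 16, 28, 56, 112.
Evaluate successive powers at the divisors of 112:
5^1 ≡ 5 (mod 113)
5^2 ≡ 25 (mod 113)
5^4 ≡ 60 (mod 113)
5^7 ≡ 42 (mod 113)
5^8 ≡ 97 (mod 113)
5^14 ≡ 69 (mod 113)
5^16 ≡ 30 (mod 113)
5^28 ≡ 15 (mod 113)
5^56 ≡ 112 (mod 113)
5^112 ≡ 1 (mod 113) ✓
So ord_113(5) = 112, hence |⟨5⟩| = 112.
The index is φ(113) / ord(5) = 112 / 112 = 1.

1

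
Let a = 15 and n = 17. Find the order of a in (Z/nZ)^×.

The order of 15 must divide φ(17) = 17 − 1 = 16 = 2^4.
Divisors of 16: 1, 2, 4, 8, 16.
Compute 15^d (mod 17) for the divisors d until we hit 1:
15^1 ≡ 15 (mod 17)
15^2 ≡ 4 (mod 17)
15^4 ≡ 16 (mod 17)
15^8 ≡ 1 (mod 17) ✓
So ord_17(15) = 8.

8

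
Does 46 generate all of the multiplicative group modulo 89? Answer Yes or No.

Yes

φ(89) = 89 − 1 = 88 = 2^3 · 11.
It suffices to check that the order of 46 is not a proper divisor of 88: compute 46^(88/q) for q ∈ {2, 11}.
46^44 ≡ 88 (mod 89)  [q = 2: ≢ 1 ✓]
46^8 ≡ 67 (mod 89)  [q = 11: ≢ 1 ✓]
Every test exponent gives a nontrivial residue, hence 46 generates the full group.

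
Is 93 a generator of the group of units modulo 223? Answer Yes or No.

Yes

φ(223) = 223 − 1 = 222 = 2 · 3 · 37.
It suffices to check that the order of 93 is not a proper divisor of 222: compute 93^(222/q) for q ∈ {2, 3, 37}.
93^111 ≡ 222 (mod 223)  [q = 2: ≢ 1 ✓]
93^74 ≡ 39 (mod 223)  [q = 3: ≢ 1 ✓]
93^6 ≡ 16 (mod 223)  [q = 37: ≢ 1 ✓]
None equal 1, so ord_223(93) = 222: 93 is a primitive root.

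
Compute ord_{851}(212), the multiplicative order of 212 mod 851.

By Lagrange's theorem, ord_851(212) divides φ(851) = φ(23·37) = (23−1)·(37−1) = 22·36 = 792 = 2^3 · 3^2 · 11.
Divisors of 792: 1, 2, 3, 4, 6, 8, 9, 11, 12, 18, 22, 24, 33, 36, 44, 66, 72, 88, 99, 132, 198, 264, 396, 792.
Check 212^d mod 851 for each divisor in increasing order:
212^1 ≡ 212
212^2 ≡ 692
212^3 ≡ 332
212^4 ≡ 602
212^6 ≡ 445
212^8 ≡ 729
212^9 ≡ 517
212^11 ≡ 344
212^12 ≡ 593
212^18 ≡ 75
212^22 ≡ 47
212^24 ≡ 186
212^33 ≡ 850
212^36 ≡ 519
212^44 ≡ 507
212^66 ≡ 1
Therefore the multiplicative order of 212 modulo 851 is 66.

66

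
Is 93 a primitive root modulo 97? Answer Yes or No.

No

φ(97) = 97 − 1 = 96 = 2^5 · 3.
Test 93^(96/q) mod 97 for each prime factor q of 96:
93^48 ≡ 1 (mod 97)  [q = 2: ≡ 1 ✗]
93^32 ≡ 61 (mod 97)  [q = 3: ≢ 1 ✓]
The check at q = 2 fails, so 93 generates a proper subgroup.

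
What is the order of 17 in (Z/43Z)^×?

The order of 17 must divide φ(43) = 43 − 1 = 42 = 2 · 3 · 7.
Divisors of 42: 1, 2, 3, 6, 7, 14, 21, 42.
Test each divisor d:
17^1 ≡ 17 (mod 43)
17^2 ≡ 31 (mod 43)
17^3 ≡ 11 (mod 43)
17^6 ≡ 35 (mod 43)
17^7 ≡ 36 (mod 43)
17^14 ≡ 6 (mod 43)
17^21 ≡ 1 (mod 43) ✓
So ord_43(17) = 21.

21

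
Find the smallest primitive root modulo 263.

5

φ(263) = 263 − 1 = 262 = 2 · 131.
Test candidates g = 2, 3, … against the prime factors q ∈ {2, 131} of φ(263): g is a generator iff g^(262/q) ≢ 1 for every such q.
g = 2: 2^131 ≡ 1 — hits 1, so not a primitive root.
g = 3: 3^131 ≡ 1 — hits 1, so not a primitive root.
g = 4: 4^131 ≡ 1 — hits 1, so not a primitive root.
g = 5: 5^131 ≡ 262; 5^2 ≡ 25 — none is 1, so 5 is a primitive root.
The smallest primitive root modulo 263 is 5.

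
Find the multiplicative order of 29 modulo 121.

ord(29) | φ(121) = φ(11^2) = 11·(11−1) = 110 = 2 · 5 · 11.
Divisors of 110: 1, 2, 5, 10, 11, 22, 55, 110.
Compute 29^d (mod 121) for the divisors d until we hit 1:
29^1 ≡ 29 (mod 121)
29^2 ≡ 115 (mod 121)
29^5 ≡ 76 (mod 121)
29^10 ≡ 89 (mod 121)
29^11 ≡ 40 (mod 121)
29^22 ≡ 27 (mod 121)
29^55 ≡ 120 (mod 121)
29^110 ≡ 1 (mod 121) ✓
So ord_121(29) = 110.

110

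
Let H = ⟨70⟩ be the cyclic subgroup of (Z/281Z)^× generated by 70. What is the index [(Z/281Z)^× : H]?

The order of 70 must divide φ(281) = 281 − 1 = 280 = 2^3 · 5 · 7.
Divisors of 280: 1, 2, 4, 5, 7, 8, 10, 14, 20, 28, 35, 40, 56, 70, 140, 280.
Check 70^d mod 281 for each divisor in increasing order:
70^1 ≡ 70
70^2 ≡ 123
70^4 ≡ 236
70^5 ≡ 222
70^7 ≡ 49
70^8 ≡ 58
70^10 ≡ 109
70^14 ≡ 153
70^20 ≡ 79
70^28 ≡ 86
70^35 ≡ 280
70^40 ≡ 59
70^56 ≡ 90
70^70 ≡ 1
Thus |⟨70⟩| = ord(70) = 70.
[(Z/281Z)^× : ⟨70⟩] = 280/70 = 4.

4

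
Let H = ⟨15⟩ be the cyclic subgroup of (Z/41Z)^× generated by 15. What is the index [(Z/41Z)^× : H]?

1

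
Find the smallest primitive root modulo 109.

6

φ(109) = 109 − 1 = 108 = 2^2 · 3^3.
g is a primitive root iff g^(108/q) ≢ 1 (mod 109) for each prime q ∈ {2, 3}.
g = 2: 2^54 ≡ 108; 2^36 ≡ 1 — hits 1, so not a primitive root.
g = 3: 3^54 ≡ 1 — hits 1, so not a primitive root.
g = 4: 4^54 ≡ 1 — hits 1, so not a primitive root.
g = 5: 5^54 ≡ 1 — hits 1, so not a primitive root.
g = 6: 6^54 ≡ 108; 6^36 ≡ 63 — none is 1, so 6 is a primitive root.
So 6 is the smallest generator of (Z/109Z)^×.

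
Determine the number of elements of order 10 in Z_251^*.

φ(251) = 251 − 1 = 250 = 2 · 5^3.
Since (Z/251Z)^× is cyclic of order 250, the number of elements of order d is φ(d) when d | 250 and 0 otherwise.
10 = 2 · 5 divides 250, and φ(10) = 4.

4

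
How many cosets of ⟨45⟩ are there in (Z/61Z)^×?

2

The order of 45 must divide φ(61) = 61 − 1 = 60 = 2^2 · 3 · 5.
Divisors of 60: 1, 2, 3, 4, 5, 6, 10, 12, 15, 20, 30, 60.
Check 45^d mod 61 for each divisor in increasing order:
45^1 ≡ 45 (mod 61)
45^2 ≡ 12 (mod 61)
45^3 ≡ 52 (mod 61)
45^4 ≡ 22 (mod 61)
45^5 ≡ 14 (mod 61)
45^6 ≡ 20 (mod 61)
45^10 ≡ 13 (mod 61)
45^12 ≡ 34 (mod 61)
45^15 ≡ 60 (mod 61)
45^20 ≡ 47 (mod 61)
45^30 ≡ 1 (mod 61) ✓
The order of 45 is 30, so the subgroup it generates has 30 elements.
[(Z/61Z)^× : ⟨45⟩] = 60/30 = 2.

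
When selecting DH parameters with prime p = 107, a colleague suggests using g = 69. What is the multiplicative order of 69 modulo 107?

By Lagrange's theorem, ord_107(69) divides φ(107) = 107 − 1 = 106 = 2 · 53.
Divisors of 106: 1, 2, 53, 106.
Test each divisor d:
69^1 ≡ 69 (mod 107)
69^2 ≡ 53 (mod 107)
69^53 ≡ 1 (mod 107) ✓
Hence ord(69) = 53.

53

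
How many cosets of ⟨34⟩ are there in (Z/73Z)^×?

1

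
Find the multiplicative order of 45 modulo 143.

12

ord(45) | φ(143) = φ(11·13) = (11−1)·(13−1) = 10·12 = 120 = 2^3 · 3 · 5.
Divisors of 120: 1, 2, 3, 4, 5, 6, 8, 10, 12, 15, 20, 24, 30, 40, 60, 120.
Test each divisor d:
45^1 ≡ 45
45^2 ≡ 23
45^3 ≡ 34
45^4 ≡ 100
45^5 ≡ 67
45^6 ≡ 12
45^8 ≡ 133
45^10 ≡ 56
45^12 ≡ 1
So ord_143(45) = 12.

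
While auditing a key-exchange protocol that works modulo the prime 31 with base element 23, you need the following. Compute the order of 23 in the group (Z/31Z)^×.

10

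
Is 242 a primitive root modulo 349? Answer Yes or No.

Yes

φ(349) = 349 − 1 = 348 = 2^2 · 3 · 29.
242 is a primitive root mod 349 iff 242^(φ(349)/q) ≢ 1 for every prime q | φ(349), i.e. q ∈ {2, 3, 29}.
242^174 ≡ 348 (mod 349)  [q = 2: ≢ 1 ✓]
242^116 ≡ 226 (mod 349)  [q = 3: ≢ 1 ✓]
242^12 ≡ 289 (mod 349)  [q = 29: ≢ 1 ✓]
Every test exponent gives a nontrivial residue, hence 242 generates the full group.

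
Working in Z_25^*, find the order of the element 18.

4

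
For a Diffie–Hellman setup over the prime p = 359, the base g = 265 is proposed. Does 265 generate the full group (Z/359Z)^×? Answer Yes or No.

φ(359) = 359 − 1 = 358 = 2 · 179.
It suffices to check that the order of 265 is not a proper divisor of 358: compute 265^(358/q) for q ∈ {2, 179}.
265^179 ≡ 358 (mod 359)  [q = 2: ≢ 1 ✓]
265^2 ≡ 220 (mod 359)  [q = 179: ≢ 1 ✓]
Every test exponent gives a nontrivial residue, hence 265 generates the full group.

Yes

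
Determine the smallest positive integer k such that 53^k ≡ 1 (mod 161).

66

Since 53 ∈ (Z/161Z)^×, its order divides φ(161) = φ(7·23) = (7−1)·(23−1) = 6·22 = 132 = 2^2 · 3 · 11.
Divisors of 132: 1, 2, 3, 4, 6, 11, 12, 22, 33, 44, 66, 132.
Check 53^d mod 161 for each divisor in increasing order:
53^1 ≡ 53
53^2 ≡ 72
53^3 ≡ 113
53^4 ≡ 32
53^6 ≡ 50
53^11 ≡ 114
53^12 ≡ 85
53^22 ≡ 116
53^33 ≡ 22
53^44 ≡ 93
53^66 ≡ 1
Therefore the multiplicative order of 53 modulo 161 is 66.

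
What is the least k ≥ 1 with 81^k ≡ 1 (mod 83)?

41

The order of 81 must divide φ(83) = 83 − 1 = 82 = 2 · 41.
Divisors of 82: 1, 2, 41, 82.
Compute 81^d (mod 83) for the divisors d until we hit 1:
81^1 ≡ 81
81^2 ≡ 4
81^41 ≡ 1
Therefore the multiplicative order of 81 modulo 83 is 41.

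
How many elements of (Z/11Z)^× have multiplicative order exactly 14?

φ(11) = 11 − 1 = 10 = 2 · 5.
Since (Z/11Z)^× is cyclic of order 10, the number of elements of order d is φ(d) when d | 10 and 0 otherwise.
14 does not divide 10, so no element of (Z/11Z)^× has order 14.

0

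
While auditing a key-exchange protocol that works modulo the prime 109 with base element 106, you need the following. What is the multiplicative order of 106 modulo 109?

54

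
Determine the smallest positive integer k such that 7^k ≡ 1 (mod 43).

ord(7) | φ(43) = 43 − 1 = 42 = 2 · 3 · 7.
Divisors of 42: 1, 2, 3, 6, 7, 14, 21, 42.
Test each divisor d:
7^1 ≡ 7 (mod 43)
7^2 ≡ 6 (mod 43)
7^3 ≡ 42 (mod 43)
7^6 ≡ 1 (mod 43) ✓
So ord_43(7) = 6.

6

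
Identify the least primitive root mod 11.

φ(11) = 11 − 1 = 10 = 2 · 5.
g is a primitive root iff g^(10/q) ≢ 1 (mod 11) for each prime q ∈ {2, 5}.
g = 2: 2^5 ≡ 10; 2^2 ≡ 4 — none is 1, so 2 is a primitive root.
So 2 is the smallest generator of (Z/11Z)^×.

2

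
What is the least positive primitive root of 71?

φ(71) = 71 − 1 = 70 = 2 · 5 · 7.
g is a primitive root iff g^(70/q) ≢ 1 (mod 71) for each prime q ∈ {2, 5, 7}.
g = 2: 2^35 ≡ 1 — hits 1, so not a primitive root.
g = 3: 3^35 ≡ 1 — hits 1, so not a primitive root.
g = 4: 4^35 ≡ 1 — hits 1, so not a primitive root.
g = 5: 5^35 ≡ 1 — hits 1, so not a primitive root.
g = 6: 6^35 ≡ 1 — hits 1, so not a primitive root.
g = 7: 7^35 ≡ 70; 7^14 ≡ 54; 7^10 ≡ 45 — none is 1, so 7 is a primitive root.
The smallest primitive root modulo 71 is 7.

7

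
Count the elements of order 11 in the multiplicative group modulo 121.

φ(121) = φ(11^2) = 11·(11−1) = 110 = 2 · 5 · 11.
In a cyclic group of order 110, there are φ(d) elements of order d for each divisor d of 110, and zero for non-divisors.
11 | 110, and φ(11) = 11 − 1 = 10.

10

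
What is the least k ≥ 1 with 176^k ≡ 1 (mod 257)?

64

By Lagrange's theorem, ord_257(176) divides φ(257) = 257 − 1 = 256 = 2^8.
Divisors of 256: 1, 2, 4, 8, 16, 32, 64, 128, 256.
Evaluate successive powers at the divisors of 256:
176^1 ≡ 176 (mod 257)
176^2 ≡ 136 (mod 257)
176^4 ≡ 249 (mod 257)
176^8 ≡ 64 (mod 257)
176^16 ≡ 241 (mod 257)
176^32 ≡ 256 (mod 257)
176^64 ≡ 1 (mod 257) ✓
Therefore the multiplicative order of 176 modulo 257 is 64.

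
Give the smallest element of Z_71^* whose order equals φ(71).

φ(71) = 71 − 1 = 70 = 2 · 5 · 7.
Test candidates g = 2, 3, … against the prime factors q ∈ {2, 5, 7} of φ(71): g is a generator iff g^(70/q) ≢ 1 for every such q.
g = 2: 2^35 ≡ 1 — hits 1, so not a primitive root.
g = 3: 3^35 ≡ 1 — hits 1, so not a primitive root.
g = 4: 4^35 ≡ 1 — hits 1, so not a primitive root.
g = 5: 5^35 ≡ 1 — hits 1, so not a primitive root.
g = 6: 6^35 ≡ 1 — hits 1, so not a primitive root.
g = 7: 7^35 ≡ 70; 7^14 ≡ 54; 7^10 ≡ 45 — none is 1, so 7 is a primitive root.
So 7 is the smallest generator of (Z/71Z)^×.

7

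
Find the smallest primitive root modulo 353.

3

φ(353) = 353 − 1 = 352 = 2^5 · 11.
Test candidates g = 2, 3, … against the prime factors q ∈ {2, 11} of φ(353): g is a generator iff g^(352/q) ≢ 1 for every such q.
g = 2: 2^176 ≡ 1 — hits 1, so not a primitive root.
g = 3: 3^176 ≡ 352; 3^32 ≡ 140 — none is 1, so 3 is a primitive root.
So 3 is the smallest generator of (Z/353Z)^×.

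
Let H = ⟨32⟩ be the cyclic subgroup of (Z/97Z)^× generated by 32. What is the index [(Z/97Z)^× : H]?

2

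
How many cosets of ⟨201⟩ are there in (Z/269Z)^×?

1

ord(201) | φ(269) = 269 − 1 = 268 = 2^2 · 67.
Divisors of 268: 1, 2, 4, 67, 134, 268.
Compute 201^d (mod 269) for the divisors d until we hit 1:
201^1 ≡ 201
201^2 ≡ 51
201^4 ≡ 180
201^67 ≡ 187
201^134 ≡ 268
201^268 ≡ 1
Thus |⟨201⟩| = ord(201) = 268.
Index = |(Z/269Z)^×| / |⟨201⟩| = 268 / 268 = 1.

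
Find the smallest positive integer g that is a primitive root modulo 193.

φ(193) = 193 − 1 = 192 = 2^6 · 3.
Test candidates g = 2, 3, … against the prime factors q ∈ {2, 3} of φ(193): g is a generator iff g^(192/q) ≢ 1 for every such q.
g = 2: 2^96 ≡ 1 — hits 1, so not a primitive root.
g = 3: 3^96 ≡ 1 — hits 1, so not a primitive root.
g = 4: 4^96 ≡ 1 — hits 1, so not a primitive root.
g = 5: 5^96 ≡ 192; 5^64 ≡ 84 — none is 1, so 5 is a primitive root.
The smallest primitive root modulo 193 is 5.

5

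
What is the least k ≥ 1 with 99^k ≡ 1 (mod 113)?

28

By Lagrange's theorem, ord_113(99) divides φ(113) = 113 − 1 = 112 = 2^4 · 7.
Divisors of 112: 1, 2, 4, 7, 8, 14, 16, 28, 56, 112.
Test each divisor d:
99^1 ≡ 99
99^2 ≡ 83
99^4 ≡ 109
99^7 ≡ 15
99^8 ≡ 16
99^14 ≡ 112
99^16 ≡ 30
99^28 ≡ 1
So ord_113(99) = 28.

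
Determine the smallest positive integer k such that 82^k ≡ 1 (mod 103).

51

The order of 82 must divide φ(103) = 103 − 1 = 102 = 2 · 3 · 17.
Divisors of 102: 1, 2, 3, 6, 17, 34, 51, 102.
Compute 82^d (mod 103) for the divisors d until we hit 1:
82^1 ≡ 82 (mod 103)
82^2 ≡ 29 (mod 103)
82^3 ≡ 9 (mod 103)
82^6 ≡ 81 (mod 103)
82^17 ≡ 46 (mod 103)
82^34 ≡ 56 (mod 103)
82^51 ≡ 1 (mod 103) ✓
So ord_103(82) = 51.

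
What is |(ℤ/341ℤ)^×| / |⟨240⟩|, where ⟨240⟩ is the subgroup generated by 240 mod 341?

30

Since 240 ∈ (Z/341Z)^×, its order divides φ(341) = φ(11·31) = (11−1)·(31−1) = 10·30 = 300 = 2^2 · 3 · 5^2.
Divisors of 300: 1, 2, 3, 4, 5, 6, 10, 12, 15, 20, 25, 30, 50, 60, 75, 100, 150, 300.
Test each divisor d:
240^1 ≡ 240
240^2 ≡ 312
240^3 ≡ 201
240^4 ≡ 159
240^5 ≡ 309
240^6 ≡ 163
240^10 ≡ 1
Thus |⟨240⟩| = ord(240) = 10.
[(Z/341Z)^× : ⟨240⟩] = 300/10 = 30.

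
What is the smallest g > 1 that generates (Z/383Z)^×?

5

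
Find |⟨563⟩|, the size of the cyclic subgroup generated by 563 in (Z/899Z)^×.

12

By Lagrange's theorem, ord_899(563) divides φ(899) = φ(29·31) = (29−1)·(31−1) = 28·30 = 840 = 2^3 · 3 · 5 · 7.
Divisors of 840: 1, 2, 3, 4, 5, 6, 7, 8, 10, 12, 14, 15, 20, 21, 24, 28, 30, 35, 40, 42, 56, 60, 70, 84, 105, 120, 140, 168, 210, 280, 420, 840.
Test each divisor d:
563^1 ≡ 563
563^2 ≡ 521
563^3 ≡ 249
563^4 ≡ 842
563^5 ≡ 273
563^6 ≡ 869
563^7 ≡ 191
563^8 ≡ 552
563^10 ≡ 811
563^12 ≡ 1
Therefore the multiplicative order of 563 modulo 899 is 12.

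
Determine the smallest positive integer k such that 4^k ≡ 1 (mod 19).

9

ord(4) | φ(19) = 19 − 1 = 18 = 2 · 3^2.
Divisors of 18: 1, 2, 3, 6, 9, 18.
Evaluate successive powers at the divisors of 18:
4^1 ≡ 4
4^2 ≡ 16
4^3 ≡ 7
4^6 ≡ 11
4^9 ≡ 1
Therefore the multiplicative order of 4 modulo 19 is 9.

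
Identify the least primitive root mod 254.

3

φ(254) = φ(2)·φ(127) = 1·126 = 126 = 2 · 3^2 · 7.
g is a primitive root iff g^(126/q) ≢ 1 (mod 254) for each prime q ∈ {2, 3, 7}.
g = 2: gcd(2, 254) = 2 > 1, not a unit — skip.
g = 3: 3^63 ≡ 253; 3^42 ≡ 107; 3^18 ≡ 131 — none is 1, so 3 is a primitive root.
Hence the least primitive root of 254 is 3.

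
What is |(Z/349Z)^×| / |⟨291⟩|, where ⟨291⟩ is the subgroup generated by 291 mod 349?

3

The order of 291 must divide φ(349) = 349 − 1 = 348 = 2^2 · 3 · 29.
Divisors of 348: 1, 2, 3, 4, 6, 12, 29, 58, 87, 116, 174, 348.
Test each divisor d:
291^1 ≡ 291 (mod 349)
291^2 ≡ 223 (mod 349)
291^3 ≡ 328 (mod 349)
291^4 ≡ 171 (mod 349)
291^6 ≡ 92 (mod 349)
291^12 ≡ 88 (mod 349)
291^29 ≡ 136 (mod 349)
291^58 ≡ 348 (mod 349)
291^87 ≡ 213 (mod 349)
291^116 ≡ 1 (mod 349) ✓
Thus |⟨291⟩| = ord(291) = 116.
The index is φ(349) / ord(291) = 348 / 116 = 3.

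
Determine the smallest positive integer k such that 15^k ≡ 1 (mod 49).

7

By Lagrange's theorem, ord_49(15) divides φ(49) = φ(7^2) = 7·(7−1) = 42 = 2 · 3 · 7.
Divisors of 42: 1, 2, 3, 6, 7, 14, 21, 42.
Compute 15^d (mod 49) for the divisors d until we hit 1:
15^1 ≡ 15
15^2 ≡ 29
15^3 ≡ 43
15^6 ≡ 36
15^7 ≡ 1
So ord_49(15) = 7.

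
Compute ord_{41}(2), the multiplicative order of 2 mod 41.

20

Since 2 ∈ (Z/41Z)^×, its order divides φ(41) = 41 − 1 = 40 = 2^3 · 5.
Divisors of 40: 1, 2, 4, 5, 8, 10, 20, 40.
Check 2^d mod 41 for each divisor in increasing order:
2^1 ≡ 2
2^2 ≡ 4
2^4 ≡ 16
2^5 ≡ 32
2^8 ≡ 10
2^10 ≡ 40
2^20 ≡ 1
So ord_41(2) = 20.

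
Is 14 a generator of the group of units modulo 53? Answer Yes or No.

φ(53) = 53 − 1 = 52 = 2^2 · 13.
It suffices to check that the order of 14 is not a proper divisor of 52: compute 14^(52/q) for q ∈ {2, 13}.
14^26 ≡ 52 (mod 53)  [q = 2: ≢ 1 ✓]
14^4 ≡ 44 (mod 53)  [q = 13: ≢ 1 ✓]
None equal 1, so ord_53(14) = 52: 14 is a primitive root.

Yes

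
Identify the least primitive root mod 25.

φ(25) = φ(5^2) = 5·(5−1) = 20 = 2^2 · 5.
Test candidates g = 2, 3, … against the prime factors q ∈ {2, 5} of φ(25): g is a generator iff g^(20/q) ≢ 1 for every such q.
g = 2: 2^10 ≡ 24; 2^4 ≡ 16 — none is 1, so 2 is a primitive root.
The smallest primitive root modulo 25 is 2.

2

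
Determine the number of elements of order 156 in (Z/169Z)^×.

48

φ(169) = φ(13^2) = 13·(13−1) = 156 = 2^2 · 3 · 13.
Since (Z/169Z)^× is cyclic of order 156, the number of elements of order d is φ(d) when d | 156 and 0 otherwise.
156 = 2^2 · 3 · 13 divides 156, and φ(156) = 48.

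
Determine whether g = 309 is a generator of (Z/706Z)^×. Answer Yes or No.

φ(706) = φ(2)·φ(353) = 1·352 = 352 = 2^5 · 11.
Test 309^(352/q) mod 706 for each prime factor q of 352:
309^176 ≡ 1 (mod 706)  [q = 2: ≡ 1 ✗]
309^32 ≡ 131 (mod 706)  [q = 11: ≢ 1 ✓]
Since 309^176 ≡ 1, the order of 309 divides 176 < 352, so 309 is not a primitive root.

No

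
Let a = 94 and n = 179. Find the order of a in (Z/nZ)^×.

Since 94 ∈ (Z/179Z)^×, its order divides φ(179) = 179 − 1 = 178 = 2 · 89.
Divisors of 178: 1, 2, 89, 178.
Check 94^d mod 179 for each divisor in increasing order:
94^1 ≡ 94
94^2 ≡ 65
94^89 ≡ 178
94^178 ≡ 1
So ord_179(94) = 178.

178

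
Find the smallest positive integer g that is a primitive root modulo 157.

5

φ(157) = 157 − 1 = 156 = 2^2 · 3 · 13.
g is a primitive root iff g^(156/q) ≢ 1 (mod 157) for each prime q ∈ {2, 3, 13}.
g = 2: 2^78 ≡ 156; 2^52 ≡ 1 — hits 1, so not a primitive root.
g = 3: 3^78 ≡ 1 — hits 1, so not a primitive root.
g = 4: 4^78 ≡ 1 — hits 1, so not a primitive root.
g = 5: 5^78 ≡ 156; 5^52 ≡ 12; 5^12 ≡ 130 — none is 1, so 5 is a primitive root.
So 5 is the smallest generator of (Z/157Z)^×.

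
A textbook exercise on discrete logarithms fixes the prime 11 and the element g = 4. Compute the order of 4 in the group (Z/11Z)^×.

The order of 4 must divide φ(11) = 11 − 1 = 10 = 2 · 5.
Divisors of 10: 1, 2, 5, 10.
Test each divisor d:
4^1 ≡ 4 (mod 11)
4^2 ≡ 5 (mod 11)
4^5 ≡ 1 (mod 11) ✓
The smallest such exponent is 5, so the order of 4 is 5.

5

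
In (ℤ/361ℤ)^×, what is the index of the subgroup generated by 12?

3

By Lagrange's theorem, ord_361(12) divides φ(361) = φ(19^2) = 19·(19−1) = 342 = 2 · 3^2 · 19.
Divisors of 342: 1, 2, 3, 6, 9, 18, 19, 38, 57, 114, 171, 342.
Test each divisor d:
12^1 ≡ 12 (mod 361)
12^2 ≡ 144 (mod 361)
12^3 ≡ 284 (mod 361)
12^6 ≡ 153 (mod 361)
12^9 ≡ 132 (mod 361)
12^18 ≡ 96 (mod 361)
12^19 ≡ 69 (mod 361)
12^38 ≡ 68 (mod 361)
12^57 ≡ 360 (mod 361)
12^114 ≡ 1 (mod 361) ✓
Thus |⟨12⟩| = ord(12) = 114.
[(Z/361Z)^× : ⟨12⟩] = 342/114 = 3.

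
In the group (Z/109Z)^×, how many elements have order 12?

φ(109) = 109 − 1 = 108 = 2^2 · 3^3.
In a cyclic group of order 108, there are φ(d) elements of order d for each divisor d of 108, and zero for non-divisors.
12 = 2^2 · 3 divides 108, and φ(12) = 4.

4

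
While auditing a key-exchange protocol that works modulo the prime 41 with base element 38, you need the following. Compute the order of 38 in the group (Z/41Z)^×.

8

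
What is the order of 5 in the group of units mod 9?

6

By Lagrange's theorem, ord_9(5) divides φ(9) = φ(3^2) = 3·(3−1) = 6 = 2 · 3.
Divisors of 6: 1, 2, 3, 6.
Test each divisor d:
5^1 ≡ 5 (mod 9)
5^2 ≡ 7 (mod 9)
5^3 ≡ 8 (mod 9)
5^6 ≡ 1 (mod 9) ✓
The smallest such exponent is 6, so the order of 5 is 6.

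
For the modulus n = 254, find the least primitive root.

3

φ(254) = φ(2)·φ(127) = 1·126 = 126 = 2 · 3^2 · 7.
Test candidates g = 2, 3, … against the prime factors q ∈ {2, 3, 7} of φ(254): g is a generator iff g^(126/q) ≢ 1 for every such q.
g = 2: gcd(2, 254) = 2 > 1, not a unit — skip.
g = 3: 3^63 ≡ 253; 3^42 ≡ 107; 3^18 ≡ 131 — none is 1, so 3 is a primitive root.
Hence the least primitive root of 254 is 3.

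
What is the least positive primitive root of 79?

φ(79) = 79 − 1 = 78 = 2 · 3 · 13.
g is a primitive root iff g^(78/q) ≢ 1 (mod 79) for each prime q ∈ {2, 3, 13}.
g = 2: 2^39 ≡ 1 — hits 1, so not a primitive root.
g = 3: 3^39 ≡ 78; 3^26 ≡ 23; 3^6 ≡ 18 — none is 1, so 3 is a primitive root.
The smallest primitive root modulo 79 is 3.

3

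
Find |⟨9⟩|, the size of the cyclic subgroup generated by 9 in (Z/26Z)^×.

3

By Lagrange's theorem, ord_26(9) divides φ(26) = φ(2)·φ(13) = 1·12 = 12 = 2^2 · 3.
Divisors of 12: 1, 2, 3, 4, 6, 12.
Compute 9^d (mod 26) for the divisors d until we hit 1:
9^1 ≡ 9 (mod 26)
9^2 ≡ 3 (mod 26)
9^3 ≡ 1 (mod 26) ✓
Hence ord(9) = 3.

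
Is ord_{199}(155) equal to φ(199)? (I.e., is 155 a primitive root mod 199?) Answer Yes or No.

No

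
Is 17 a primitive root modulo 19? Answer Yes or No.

φ(19) = 19 − 1 = 18 = 2 · 3^2.
It suffices to check that the order of 17 is not a proper divisor of 18: compute 17^(18/q) for q ∈ {2, 3}.
17^9 ≡ 1 (mod 19)  [q = 2: ≡ 1 ✗]
17^6 ≡ 7 (mod 19)  [q = 3: ≢ 1 ✓]
17^9 ≡ 1 shows ord(17) | 9, strictly less than φ(19); not a primitive root.

No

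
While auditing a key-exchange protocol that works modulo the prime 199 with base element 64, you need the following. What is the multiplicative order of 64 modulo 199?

33

ord(64) | φ(199) = 199 − 1 = 198 = 2 · 3^2 · 11.
Divisors of 198: 1, 2, 3, 6, 9, 11, 18, 22, 33, 66, 99, 198.
Compute 64^d (mod 199) for the divisors d until we hit 1:
64^1 ≡ 64 (mod 199)
64^2 ≡ 116 (mod 199)
64^3 ≡ 61 (mod 199)
64^6 ≡ 139 (mod 199)
64^9 ≡ 121 (mod 199)
64^11 ≡ 106 (mod 199)
64^18 ≡ 114 (mod 199)
64^22 ≡ 92 (mod 199)
64^33 ≡ 1 (mod 199) ✓
Hence ord(64) = 33.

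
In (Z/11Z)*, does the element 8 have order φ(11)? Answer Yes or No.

Yes

φ(11) = 11 − 1 = 10 = 2 · 5.
Test 8^(10/q) mod 11 for each prime factor q of 10:
8^5 ≡ 10 (mod 11)  [q = 2: ≢ 1 ✓]
8^2 ≡ 9 (mod 11)  [q = 5: ≢ 1 ✓]
All checks pass, so 8 has order 10 and is a primitive root modulo 11.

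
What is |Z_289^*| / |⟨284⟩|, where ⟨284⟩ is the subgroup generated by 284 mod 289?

By Lagrange's theorem, ord_289(284) divides φ(289) = φ(17^2) = 17·(17−1) = 272 = 2^4 · 17.
Divisors of 272: 1, 2, 4, 8, 16, 17, 34, 68, 136, 272.
Compute 284^d (mod 289) for the divisors d until we hit 1:
284^1 ≡ 284
284^2 ≡ 25
284^4 ≡ 47
284^8 ≡ 186
284^16 ≡ 205
284^17 ≡ 131
284^34 ≡ 110
284^68 ≡ 251
284^136 ≡ 288
284^272 ≡ 1
The order of 284 is 272, so the subgroup it generates has 272 elements.
Index = |(Z/289Z)^×| / |⟨284⟩| = 272 / 272 = 1.

1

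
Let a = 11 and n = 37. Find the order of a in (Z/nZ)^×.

The order of 11 must divide φ(37) = 37 − 1 = 36 = 2^2 · 3^2.
Divisors of 36: 1, 2, 3, 4, 6, 9, 12, 18, 36.
Compute 11^d (mod 37) for the divisors d until we hit 1:
11^1 ≡ 11 (mod 37)
11^2 ≡ 10 (mod 37)
11^3 ≡ 36 (mod 37)
11^4 ≡ 26 (mod 37)
11^6 ≡ 1 (mod 37) ✓
Therefore the multiplicative order of 11 modulo 37 is 6.

6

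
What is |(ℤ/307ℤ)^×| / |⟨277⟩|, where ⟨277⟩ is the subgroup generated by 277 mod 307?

2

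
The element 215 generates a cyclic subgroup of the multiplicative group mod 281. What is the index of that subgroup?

2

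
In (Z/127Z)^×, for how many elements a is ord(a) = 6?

2

φ(127) = 127 − 1 = 126 = 2 · 3^2 · 7.
Since (Z/127Z)^× is cyclic of order 126, the number of elements of order d is φ(d) when d | 126 and 0 otherwise.
6 = 2 · 3 divides 126, and φ(6) = 2.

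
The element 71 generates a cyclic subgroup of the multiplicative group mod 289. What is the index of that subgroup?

1

The order of 71 must divide φ(289) = φ(17^2) = 17·(17−1) = 272 = 2^4 · 17.
Divisors of 272: 1, 2, 4, 8, 16, 17, 34, 68, 136, 272.
Compute 71^d (mod 289) for the divisors d until we hit 1:
71^1 ≡ 71 (mod 289)
71^2 ≡ 128 (mod 289)
71^4 ≡ 200 (mod 289)
71^8 ≡ 118 (mod 289)
71^16 ≡ 52 (mod 289)
71^17 ≡ 224 (mod 289)
71^34 ≡ 179 (mod 289)
71^68 ≡ 251 (mod 289)
71^136 ≡ 288 (mod 289)
71^272 ≡ 1 (mod 289) ✓
Thus |⟨71⟩| = ord(71) = 272.
The index is φ(289) / ord(71) = 272 / 272 = 1.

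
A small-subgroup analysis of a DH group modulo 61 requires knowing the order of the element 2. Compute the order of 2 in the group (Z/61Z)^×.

ord(2) | φ(61) = 61 − 1 = 60 = 2^2 · 3 · 5.
Divisors of 60: 1, 2, 3, 4, 5, 6, 10, 12, 15, 20, 30, 60.
Evaluate successive powers at the divisors of 60:
2^1 ≡ 2 (mod 61)
2^2 ≡ 4 (mod 61)
2^3 ≡ 8 (mod 61)
2^4 ≡ 16 (mod 61)
2^5 ≡ 32 (mod 61)
2^6 ≡ 3 (mod 61)
2^10 ≡ 48 (mod 61)
2^12 ≡ 9 (mod 61)
2^15 ≡ 11 (mod 61)
2^20 ≡ 47 (mod 61)
2^30 ≡ 60 (mod 61)
2^60 ≡ 1 (mod 61) ✓
Hence ord(2) = 60.

60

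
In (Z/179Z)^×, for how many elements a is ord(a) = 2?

φ(179) = 179 − 1 = 178 = 2 · 89.
In a cyclic group of order 178, there are φ(d) elements of order d for each divisor d of 178, and zero for non-divisors.
2 | 178, and φ(2) = 2 − 1 = 1.

1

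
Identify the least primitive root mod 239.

φ(239) = 239 − 1 = 238 = 2 · 7 · 17.
g is a primitive root iff g^(238/q) ≢ 1 (mod 239) for each prime q ∈ {2, 7, 17}.
g = 2: 2^119 ≡ 1 — hits 1, so not a primitive root.
g = 3: 3^119 ≡ 1 — hits 1, so not a primitive root.
g = 4: 4^119 ≡ 1 — hits 1, so not a primitive root.
g = 5: 5^119 ≡ 1 — hits 1, so not a primitive root.
g = 6: 6^119 ≡ 1 — hits 1, so not a primitive root.
g = 7: 7^119 ≡ 238; 7^34 ≡ 24; 7^14 ≡ 211 — none is 1, so 7 is a primitive root.
The smallest primitive root modulo 239 is 7.

7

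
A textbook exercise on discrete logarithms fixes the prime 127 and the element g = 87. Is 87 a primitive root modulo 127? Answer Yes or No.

φ(127) = 127 − 1 = 126 = 2 · 3^2 · 7.
87 is a primitive root mod 127 iff 87^(φ(127)/q) ≢ 1 for every prime q | φ(127), i.e. q ∈ {2, 3, 7}.
87^63 ≡ 1 (mod 127)  [q = 2: ≡ 1 ✗]
87^42 ≡ 1 (mod 127)  [q = 3: ≡ 1 ✗]
87^18 ≡ 16 (mod 127)  [q = 7: ≢ 1 ✓]
87^63 ≡ 1 shows ord(87) | 63, strictly less than φ(127); not a primitive root.

No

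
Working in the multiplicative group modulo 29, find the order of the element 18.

28

ord(18) | φ(29) = 29 − 1 = 28 = 2^2 · 7.
Divisors of 28: 1, 2, 4, 7, 14, 28.
Test each divisor d:
18^1 ≡ 18 (mod 29)
18^2 ≡ 5 (mod 29)
18^4 ≡ 25 (mod 29)
18^7 ≡ 17 (mod 29)
18^14 ≡ 28 (mod 29)
18^28 ≡ 1 (mod 29) ✓
So ord_29(18) = 28.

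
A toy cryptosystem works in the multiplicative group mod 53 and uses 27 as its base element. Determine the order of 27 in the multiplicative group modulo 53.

52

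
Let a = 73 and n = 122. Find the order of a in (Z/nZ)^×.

By Lagrange's theorem, ord_122(73) divides φ(122) = φ(2)·φ(61) = 1·60 = 60 = 2^2 · 3 · 5.
Divisors of 60: 1, 2, 3, 4, 5, 6, 10, 12, 15, 20, 30, 60.
Check 73^d mod 122 for each divisor in increasing order:
73^1 ≡ 73 (mod 122)
73^2 ≡ 83 (mod 122)
73^3 ≡ 81 (mod 122)
73^4 ≡ 57 (mod 122)
73^5 ≡ 13 (mod 122)
73^6 ≡ 95 (mod 122)
73^10 ≡ 47 (mod 122)
73^12 ≡ 119 (mod 122)
73^15 ≡ 1 (mod 122) ✓
So ord_122(73) = 15.

15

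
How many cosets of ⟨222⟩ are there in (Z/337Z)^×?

By Lagrange's theorem, ord_337(222) divides φ(337) = 337 − 1 = 336 = 2^4 · 3 · 7.
Divisors of 336: 1, 2, 3, 4, 6, 7, 8, 12, 14, 16, 21, 24, 28, 42, 48, 56, 84, 112, 168, 336.
Check 222^d mod 337 for each divisor in increasing order:
222^1 ≡ 222 (mod 337)
222^2 ≡ 82 (mod 337)
222^3 ≡ 6 (mod 337)
222^4 ≡ 321 (mod 337)
222^6 ≡ 36 (mod 337)
222^7 ≡ 241 (mod 337)
222^8 ≡ 256 (mod 337)
222^12 ≡ 285 (mod 337)
222^14 ≡ 117 (mod 337)
222^16 ≡ 158 (mod 337)
222^21 ≡ 226 (mod 337)
222^24 ≡ 8 (mod 337)
222^28 ≡ 209 (mod 337)
222^42 ≡ 189 (mod 337)
222^48 ≡ 64 (mod 337)
222^56 ≡ 208 (mod 337)
222^84 ≡ 336 (mod 337)
222^112 ≡ 128 (mod 337)
222^168 ≡ 1 (mod 337) ✓
Thus |⟨222⟩| = ord(222) = 168.
The index is φ(337) / ord(222) = 336 / 168 = 2.

2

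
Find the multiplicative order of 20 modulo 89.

By Lagrange's theorem, ord_89(20) divides φ(89) = 89 − 1 = 88 = 2^3 · 11.
Divisors of 88: 1, 2, 4, 8, 11, 22, 44, 88.
Compute 20^d (mod 89) for the divisors d until we hit 1:
20^1 ≡ 20
20^2 ≡ 44
20^4 ≡ 67
20^8 ≡ 39
20^11 ≡ 55
20^22 ≡ 88
20^44 ≡ 1
Therefore the multiplicative order of 20 modulo 89 is 44.

44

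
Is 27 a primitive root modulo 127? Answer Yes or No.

φ(127) = 127 − 1 = 126 = 2 · 3^2 · 7.
Test 27^(126/q) mod 127 for each prime factor q of 126:
27^63 ≡ 126 (mod 127)  [q = 2: ≢ 1 ✓]
27^42 ≡ 1 (mod 127)  [q = 3: ≡ 1 ✗]
27^18 ≡ 64 (mod 127)  [q = 7: ≢ 1 ✓]
27^42 ≡ 1 shows ord(27) | 42, strictly less than φ(127); not a primitive root.

No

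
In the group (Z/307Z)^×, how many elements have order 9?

6

φ(307) = 307 − 1 = 306 = 2 · 3^2 · 17.
Since (Z/307Z)^× is cyclic of order 306, the number of elements of order d is φ(d) when d | 306 and 0 otherwise.
9 = 3^2 divides 306, and φ(9) = 6.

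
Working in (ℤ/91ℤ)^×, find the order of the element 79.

3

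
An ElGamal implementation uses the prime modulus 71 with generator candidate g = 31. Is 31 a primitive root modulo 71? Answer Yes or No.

Yes

φ(71) = 71 − 1 = 70 = 2 · 5 · 7.
It suffices to check that the order of 31 is not a proper divisor of 70: compute 31^(70/q) for q ∈ {2, 5, 7}.
31^35 ≡ 70 (mod 71)  [q = 2: ≢ 1 ✓]
31^14 ≡ 54 (mod 71)  [q = 5: ≢ 1 ✓]
31^10 ≡ 20 (mod 71)  [q = 7: ≢ 1 ✓]
None equal 1, so ord_71(31) = 70: 31 is a primitive root.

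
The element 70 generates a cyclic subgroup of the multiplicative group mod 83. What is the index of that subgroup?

2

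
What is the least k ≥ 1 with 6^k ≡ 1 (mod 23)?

11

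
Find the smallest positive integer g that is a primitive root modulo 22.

7

φ(22) = φ(2)·φ(11) = 1·10 = 10 = 2 · 5.
g is a primitive root iff g^(10/q) ≢ 1 (mod 22) for each prime q ∈ {2, 5}.
g = 2: gcd(2, 22) = 2 > 1, not a unit — skip.
g = 3: 3^5 ≡ 1 — hits 1, so not a primitive root.
g = 4: gcd(4, 22) = 2 > 1, not a unit — skip.
g = 5: 5^5 ≡ 1 — hits 1, so not a primitive root.
g = 6: gcd(6, 22) = 2 > 1, not a unit — skip.
g = 7: 7^5 ≡ 21; 7^2 ≡ 5 — none is 1, so 7 is a primitive root.
So 7 is the smallest generator of (Z/22Z)^×.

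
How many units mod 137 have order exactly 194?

φ(137) = 137 − 1 = 136 = 2^3 · 17.
In a cyclic group of order 136, there are φ(d) elements of order d for each divisor d of 136, and zero for non-divisors.
Here 136 is not a multiple of 194, so there are no elements of order 194.

0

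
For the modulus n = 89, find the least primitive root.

3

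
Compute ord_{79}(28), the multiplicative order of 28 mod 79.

78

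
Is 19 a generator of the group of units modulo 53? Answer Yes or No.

Yes

φ(53) = 53 − 1 = 52 = 2^2 · 13.
It suffices to check that the order of 19 is not a proper divisor of 52: compute 19^(52/q) for q ∈ {2, 13}.
19^26 ≡ 52 (mod 53)  [q = 2: ≢ 1 ✓]
19^4 ≡ 47 (mod 53)  [q = 13: ≢ 1 ✓]
None equal 1, so ord_53(19) = 52: 19 is a primitive root.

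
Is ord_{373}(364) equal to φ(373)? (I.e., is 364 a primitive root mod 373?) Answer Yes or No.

No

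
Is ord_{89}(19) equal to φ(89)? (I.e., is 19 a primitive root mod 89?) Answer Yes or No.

Yes

φ(89) = 89 − 1 = 88 = 2^3 · 11.
It suffices to check that the order of 19 is not a proper divisor of 88: compute 19^(88/q) for q ∈ {2, 11}.
19^44 ≡ 88 (mod 89)  [q = 2: ≢ 1 ✓]
19^8 ≡ 2 (mod 89)  [q = 11: ≢ 1 ✓]
None equal 1, so ord_89(19) = 88: 19 is a primitive root.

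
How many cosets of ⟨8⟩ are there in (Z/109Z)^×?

9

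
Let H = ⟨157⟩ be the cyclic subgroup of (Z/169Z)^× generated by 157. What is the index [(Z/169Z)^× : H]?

By Lagrange's theorem, ord_169(157) divides φ(169) = φ(13^2) = 13·(13−1) = 156 = 2^2 · 3 · 13.
Divisors of 156: 1, 2, 3, 4, 6, 12, 13, 26, 39, 52, 78, 156.
Check 157^d mod 169 for each divisor in increasing order:
157^1 ≡ 157 (mod 169)
157^2 ≡ 144 (mod 169)
157^3 ≡ 131 (mod 169)
157^4 ≡ 118 (mod 169)
157^6 ≡ 92 (mod 169)
157^12 ≡ 14 (mod 169)
157^13 ≡ 1 (mod 169) ✓
Thus |⟨157⟩| = ord(157) = 13.
[(Z/169Z)^× : ⟨157⟩] = 156/13 = 12.

12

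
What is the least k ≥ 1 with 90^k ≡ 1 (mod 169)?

ord(90) | φ(169) = φ(13^2) = 13·(13−1) = 156 = 2^2 · 3 · 13.
Divisors of 156: 1, 2, 3, 4, 6, 12, 13, 26, 39, 52, 78, 156.
Compute 90^d (mod 169) for the divisors d until we hit 1:
90^1 ≡ 90 (mod 169)
90^2 ≡ 157 (mod 169)
90^3 ≡ 103 (mod 169)
90^4 ≡ 144 (mod 169)
90^6 ≡ 131 (mod 169)
90^12 ≡ 92 (mod 169)
90^13 ≡ 168 (mod 169)
90^26 ≡ 1 (mod 169) ✓
Therefore the multiplicative order of 90 modulo 169 is 26.

26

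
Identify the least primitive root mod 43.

3

φ(43) = 43 − 1 = 42 = 2 · 3 · 7.
Test candidates g = 2, 3, … against the prime factors q ∈ {2, 3, 7} of φ(43): g is a generator iff g^(42/q) ≢ 1 for every such q.
g = 2: 2^21 ≡ 42; 2^14 ≡ 1 — hits 1, so not a primitive root.
g = 3: 3^21 ≡ 42; 3^14 ≡ 36; 3^6 ≡ 41 — none is 1, so 3 is a primitive root.
The smallest primitive root modulo 43 is 3.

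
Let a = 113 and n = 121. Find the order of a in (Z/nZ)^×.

ord(113) | φ(121) = φ(11^2) = 11·(11−1) = 110 = 2 · 5 · 11.
Divisors of 110: 1, 2, 5, 10, 11, 22, 55, 110.
Check 113^d mod 121 for each divisor in increasing order:
113^1 ≡ 113 (mod 121)
113^2 ≡ 64 (mod 121)
113^5 ≡ 23 (mod 121)
113^10 ≡ 45 (mod 121)
113^11 ≡ 3 (mod 121)
113^22 ≡ 9 (mod 121)
113^55 ≡ 1 (mod 121) ✓
The smallest such exponent is 55, so the order of 113 is 55.

55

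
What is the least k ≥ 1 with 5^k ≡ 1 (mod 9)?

By Lagrange's theorem, ord_9(5) divides φ(9) = φ(3^2) = 3·(3−1) = 6 = 2 · 3.
Divisors of 6: 1, 2, 3, 6.
Compute 5^d (mod 9) for the divisors d until we hit 1:
5^1 ≡ 5 (mod 9)
5^2 ≡ 7 (mod 9)
5^3 ≡ 8 (mod 9)
5^6 ≡ 1 (mod 9) ✓
Therefore the multiplicative order of 5 modulo 9 is 6.

6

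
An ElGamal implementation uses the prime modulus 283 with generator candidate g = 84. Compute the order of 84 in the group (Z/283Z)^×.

94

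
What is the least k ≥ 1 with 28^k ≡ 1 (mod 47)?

ord(28) | φ(47) = 47 − 1 = 46 = 2 · 23.
Divisors of 46: 1, 2, 23, 46.
Check 28^d mod 47 for each divisor in increasing order:
28^1 ≡ 28 (mod 47)
28^2 ≡ 32 (mod 47)
28^23 ≡ 1 (mod 47) ✓
Hence ord(28) = 23.

23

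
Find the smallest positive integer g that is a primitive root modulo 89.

3

φ(89) = 89 − 1 = 88 = 2^3 · 11.
g is a primitive root iff g^(88/q) ≢ 1 (mod 89) for each prime q ∈ {2, 11}.
g = 2: 2^44 ≡ 1 — hits 1, so not a primitive root.
g = 3: 3^44 ≡ 88; 3^8 ≡ 64 — none is 1, so 3 is a primitive root.
So 3 is the smallest generator of (Z/89Z)^×.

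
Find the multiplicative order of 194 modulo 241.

40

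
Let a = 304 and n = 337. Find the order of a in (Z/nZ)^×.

336

By Lagrange's theorem, ord_337(304) divides φ(337) = 337 − 1 = 336 = 2^4 · 3 · 7.
Divisors of 336: 1, 2, 3, 4, 6, 7, 8, 12, 14, 16, 21, 24, 28, 42, 48, 56, 84, 112, 168, 336.
Evaluate successive powers at the divisors of 336:
304^1 ≡ 304 (mod 337)
304^2 ≡ 78 (mod 337)
304^3 ≡ 122 (mod 337)
304^4 ≡ 18 (mod 337)
304^6 ≡ 56 (mod 337)
304^7 ≡ 174 (mod 337)
304^8 ≡ 324 (mod 337)
304^12 ≡ 103 (mod 337)
304^14 ≡ 283 (mod 337)
304^16 ≡ 169 (mod 337)
304^21 ≡ 40 (mod 337)
304^24 ≡ 162 (mod 337)
304^28 ≡ 220 (mod 337)
304^42 ≡ 252 (mod 337)
304^48 ≡ 295 (mod 337)
304^56 ≡ 209 (mod 337)
304^84 ≡ 148 (mod 337)
304^112 ≡ 208 (mod 337)
304^168 ≡ 336 (mod 337)
304^336 ≡ 1 (mod 337) ✓
The smallest such exponent is 336, so the order of 304 is 336.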